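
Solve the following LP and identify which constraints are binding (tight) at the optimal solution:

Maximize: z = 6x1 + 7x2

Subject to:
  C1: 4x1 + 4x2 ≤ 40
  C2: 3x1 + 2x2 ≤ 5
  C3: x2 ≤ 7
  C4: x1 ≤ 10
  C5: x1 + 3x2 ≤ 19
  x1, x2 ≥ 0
Optimal: x1 = 0, x2 = 2.5
Slack at optimum:
  C1: slack = 30
  C2: slack = 0 (binding)
  C3: slack = 4.5
  C4: slack = 10
  C5: slack = 11.5
  x1 ≥ 0: x1 = 0 (binding)
  x2 ≥ 0: x2 = 2.5
Binding constraints: C2, x1 ≥ 0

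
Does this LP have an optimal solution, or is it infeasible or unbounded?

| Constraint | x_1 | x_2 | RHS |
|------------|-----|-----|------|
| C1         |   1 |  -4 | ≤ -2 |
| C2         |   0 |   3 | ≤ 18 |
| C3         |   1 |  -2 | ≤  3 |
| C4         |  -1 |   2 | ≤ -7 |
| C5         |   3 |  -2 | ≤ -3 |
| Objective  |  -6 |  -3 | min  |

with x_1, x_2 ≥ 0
C3 requires x_1 - 2x_2 ≤ 3, while C4 (-x_1 + 2x_2 ≤ -7) is equivalent to x_1 - 2x_2 ≥ 7. Together they would need 7 ≤ x_1 - 2x_2 ≤ 3, which is impossible since 7 > 3. No point satisfies all constraints.

Infeasible — the constraint set is empty.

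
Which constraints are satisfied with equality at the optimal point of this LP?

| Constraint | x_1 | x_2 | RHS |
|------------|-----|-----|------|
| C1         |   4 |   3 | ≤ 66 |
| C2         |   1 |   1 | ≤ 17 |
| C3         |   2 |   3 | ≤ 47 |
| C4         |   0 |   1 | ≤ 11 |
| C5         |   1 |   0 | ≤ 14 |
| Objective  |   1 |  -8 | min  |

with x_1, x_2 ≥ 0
Optimal: x_1 = 0, x_2 = 11
Binding: C4, x_1 ≥ 0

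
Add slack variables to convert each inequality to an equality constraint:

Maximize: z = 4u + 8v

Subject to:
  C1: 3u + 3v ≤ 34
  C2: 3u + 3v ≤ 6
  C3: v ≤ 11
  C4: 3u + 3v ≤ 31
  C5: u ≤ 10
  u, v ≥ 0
max z = 4u + 8v

s.t.
  3u + 3v + s1 = 34
  3u + 3v + s2 = 6
  v + s3 = 11
  3u + 3v + s4 = 31
  u + s5 = 10
  u, v, s1, s2, s3, s4, s5 ≥ 0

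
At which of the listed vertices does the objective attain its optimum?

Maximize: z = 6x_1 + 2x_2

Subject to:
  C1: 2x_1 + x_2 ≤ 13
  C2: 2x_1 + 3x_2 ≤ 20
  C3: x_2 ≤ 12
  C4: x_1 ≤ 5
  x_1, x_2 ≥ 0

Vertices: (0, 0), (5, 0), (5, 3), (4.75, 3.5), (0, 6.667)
Evaluating z = 6x_1 + 2x_2 at each vertex:
  (0, 0): z = 0
  (5, 0): z = 30
  (5, 3): z = 36
  (4.75, 3.5): z = 35.5
  (0, 6.667): z = 13.33

The largest value is z = 36, attained at (5, 3).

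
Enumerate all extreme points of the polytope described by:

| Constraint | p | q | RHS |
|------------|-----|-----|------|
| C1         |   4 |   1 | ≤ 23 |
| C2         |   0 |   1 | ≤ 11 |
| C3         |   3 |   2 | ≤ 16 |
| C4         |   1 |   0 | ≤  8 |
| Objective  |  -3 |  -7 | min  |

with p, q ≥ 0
Each vertex is the intersection of two constraint boundaries that also satisfies all remaining constraints:
  p = 0 and q = 0 → (0, 0)
  3p + 2q = 16 and q = 0 → (5.333, 0)
  3p + 2q = 16 and p = 0 → (0, 8)

Vertices: (0, 0), (5.333, 0), (0, 8)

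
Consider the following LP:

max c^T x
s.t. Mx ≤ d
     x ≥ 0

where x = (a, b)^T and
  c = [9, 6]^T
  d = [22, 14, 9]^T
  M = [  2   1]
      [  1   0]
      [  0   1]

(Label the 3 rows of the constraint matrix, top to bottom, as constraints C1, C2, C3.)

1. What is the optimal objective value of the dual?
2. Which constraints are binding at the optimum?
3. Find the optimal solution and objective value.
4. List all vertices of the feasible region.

1. 112.5 (by strong duality, equal to the primal optimum)
2. C1, C3
3. a = 6.5, b = 9, z = 112.5
4. (0, 0), (11, 0), (6.5, 9), (0, 9)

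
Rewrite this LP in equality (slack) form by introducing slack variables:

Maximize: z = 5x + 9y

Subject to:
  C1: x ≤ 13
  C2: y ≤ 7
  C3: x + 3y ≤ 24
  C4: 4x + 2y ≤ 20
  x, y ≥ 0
max z = 5x + 9y

s.t.
  x + s1 = 13
  y + s2 = 7
  x + 3y + s3 = 24
  4x + 2y + s4 = 20
  x, y, s1, s2, s3, s4 ≥ 0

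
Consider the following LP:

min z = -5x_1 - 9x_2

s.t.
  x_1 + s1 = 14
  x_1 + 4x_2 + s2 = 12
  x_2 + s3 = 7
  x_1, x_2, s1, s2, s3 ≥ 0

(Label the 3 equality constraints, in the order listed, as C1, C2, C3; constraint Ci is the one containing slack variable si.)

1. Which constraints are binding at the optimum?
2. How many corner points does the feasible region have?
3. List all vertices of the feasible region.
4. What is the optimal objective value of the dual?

1. C2, x_2 ≥ 0
2. 3
3. (0, 0), (12, 0), (0, 3)
4. -60 (by strong duality, equal to the primal optimum)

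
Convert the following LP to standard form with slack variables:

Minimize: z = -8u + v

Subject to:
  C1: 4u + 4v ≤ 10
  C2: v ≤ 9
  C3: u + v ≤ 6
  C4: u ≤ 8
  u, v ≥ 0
min z = -8u + v

s.t.
  4u + 4v + s1 = 10
  v + s2 = 9
  u + v + s3 = 6
  u + s4 = 8
  u, v, s1, s2, s3, s4 ≥ 0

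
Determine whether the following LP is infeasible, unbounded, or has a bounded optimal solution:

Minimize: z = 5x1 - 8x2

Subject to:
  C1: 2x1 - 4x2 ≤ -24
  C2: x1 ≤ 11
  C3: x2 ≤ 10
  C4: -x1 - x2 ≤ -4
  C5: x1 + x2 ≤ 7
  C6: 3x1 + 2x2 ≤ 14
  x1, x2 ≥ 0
The point (0, 7) satisfies every constraint, so the LP is feasible; the constraints give x1 ≤ 11 and x2 ≤ 10, which with x1, x2 ≥ 0 keep the feasible region inside a bounded box. A feasible, bounded LP attains a finite optimum at a vertex.

Evaluating z = 5x1 - 8x2 at each vertex:
  (0, 6): z = -48
  (0.5, 6.25): z = -47.5
  (0, 7): z = -56

Bounded optimum: z* = -56 at (0, 7).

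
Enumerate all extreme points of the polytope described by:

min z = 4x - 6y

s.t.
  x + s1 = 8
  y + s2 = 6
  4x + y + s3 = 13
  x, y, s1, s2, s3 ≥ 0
Each vertex is the intersection of two constraint boundaries that also satisfies all remaining constraints:
  x = 0 and y = 0 → (0, 0)
  4x + y = 13 and y = 0 → (3.25, 0)
  y = 6 and 4x + y = 13 → (1.75, 6)
  y = 6 and x = 0 → (0, 6)

Vertices: (0, 0), (3.25, 0), (1.75, 6), (0, 6)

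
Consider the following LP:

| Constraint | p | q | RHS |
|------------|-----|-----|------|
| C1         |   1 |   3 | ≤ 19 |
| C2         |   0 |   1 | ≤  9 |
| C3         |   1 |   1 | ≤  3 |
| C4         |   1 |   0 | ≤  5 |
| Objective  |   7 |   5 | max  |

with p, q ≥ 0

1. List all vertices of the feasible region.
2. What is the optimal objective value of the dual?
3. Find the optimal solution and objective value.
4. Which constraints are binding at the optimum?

1. (0, 0), (3, 0), (0, 3)
2. 21 (by strong duality, equal to the primal optimum)
3. p = 3, q = 0, z = 21
4. C3, q ≥ 0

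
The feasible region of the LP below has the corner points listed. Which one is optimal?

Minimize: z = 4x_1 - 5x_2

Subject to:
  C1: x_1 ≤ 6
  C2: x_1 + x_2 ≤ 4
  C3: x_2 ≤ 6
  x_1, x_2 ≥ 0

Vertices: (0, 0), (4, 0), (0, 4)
(0, 4) with z = -20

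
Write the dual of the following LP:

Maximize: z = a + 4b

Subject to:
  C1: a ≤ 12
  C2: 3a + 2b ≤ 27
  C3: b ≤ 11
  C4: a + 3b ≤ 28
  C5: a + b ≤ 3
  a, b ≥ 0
Minimize: z = 12y1 + 27y2 + 11y3 + 28y4 + 3y5

Subject to:
  C1: -y1 - 3y2 - y4 - y5 ≤ -1
  C2: -2y2 - y3 - 3y4 - y5 ≤ -4
  y1, y2, y3, y4, y5 ≥ 0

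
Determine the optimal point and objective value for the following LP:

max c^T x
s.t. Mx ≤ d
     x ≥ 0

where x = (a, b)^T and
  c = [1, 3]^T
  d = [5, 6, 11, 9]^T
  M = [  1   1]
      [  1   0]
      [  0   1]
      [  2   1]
Each vertex is the intersection of two constraint boundaries that also satisfies all remaining constraints:
  a = 0 and b = 0 → (0, 0)
  2a + b = 9 and b = 0 → (4.5, 0)
  a + b = 5 and 2a + b = 9 → (4, 1)
  a + b = 5 and a = 0 → (0, 5)

Evaluating z = a + 3b at each vertex:
  (0, 0): z = 0
  (4.5, 0): z = 4.5
  (4, 1): z = 7
  (0, 5): z = 15

The maximum is at (0, 5) with z = 15.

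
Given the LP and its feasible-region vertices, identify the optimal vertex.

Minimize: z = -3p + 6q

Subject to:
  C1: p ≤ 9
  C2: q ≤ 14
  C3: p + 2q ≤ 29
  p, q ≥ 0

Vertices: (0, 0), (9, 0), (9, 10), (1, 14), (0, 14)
(9, 0) with z = -27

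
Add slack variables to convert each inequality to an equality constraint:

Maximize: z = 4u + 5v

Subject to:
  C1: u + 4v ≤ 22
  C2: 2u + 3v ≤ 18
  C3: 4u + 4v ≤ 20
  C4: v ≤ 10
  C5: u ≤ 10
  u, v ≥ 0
max z = 4u + 5v

s.t.
  u + 4v + s1 = 22
  2u + 3v + s2 = 18
  4u + 4v + s3 = 20
  v + s4 = 10
  u + s5 = 10
  u, v, s1, s2, s3, s4, s5 ≥ 0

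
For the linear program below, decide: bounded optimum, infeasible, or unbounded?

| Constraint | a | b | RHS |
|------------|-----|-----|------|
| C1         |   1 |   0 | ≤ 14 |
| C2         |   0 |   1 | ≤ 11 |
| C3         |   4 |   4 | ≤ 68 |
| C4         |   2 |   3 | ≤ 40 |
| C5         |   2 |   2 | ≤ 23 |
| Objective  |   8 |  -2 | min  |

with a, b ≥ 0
The point (0, 11) satisfies every constraint, so the LP is feasible; the constraints give a ≤ 14 and b ≤ 11, which with a, b ≥ 0 keep the feasible region inside a bounded box. A feasible, bounded LP attains a finite optimum at a vertex.

Evaluating z = 8a - 2b at each vertex:
  (0, 0): z = 0
  (11.5, 0): z = 92
  (0.5, 11): z = -18
  (0, 11): z = -22

Feasible with finite optimum z* = -22 at (0, 11).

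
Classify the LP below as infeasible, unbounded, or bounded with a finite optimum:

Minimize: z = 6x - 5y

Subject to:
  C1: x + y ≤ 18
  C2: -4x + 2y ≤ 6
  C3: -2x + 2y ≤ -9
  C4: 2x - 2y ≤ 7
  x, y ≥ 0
C4 requires 2x - 2y ≤ 7, while C3 (-2x + 2y ≤ -9) is equivalent to 2x - 2y ≥ 9. Together they would need 9 ≤ 2x - 2y ≤ 7, which is impossible since 9 > 7. No point satisfies all constraints.

Infeasible — the constraint set is empty.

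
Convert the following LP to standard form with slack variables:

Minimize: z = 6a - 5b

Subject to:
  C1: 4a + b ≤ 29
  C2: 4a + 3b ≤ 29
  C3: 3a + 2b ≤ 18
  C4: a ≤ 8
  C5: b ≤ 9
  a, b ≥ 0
min z = 6a - 5b

s.t.
  4a + b + s1 = 29
  4a + 3b + s2 = 29
  3a + 2b + s3 = 18
  a + s4 = 8
  b + s5 = 9
  a, b, s1, s2, s3, s4, s5 ≥ 0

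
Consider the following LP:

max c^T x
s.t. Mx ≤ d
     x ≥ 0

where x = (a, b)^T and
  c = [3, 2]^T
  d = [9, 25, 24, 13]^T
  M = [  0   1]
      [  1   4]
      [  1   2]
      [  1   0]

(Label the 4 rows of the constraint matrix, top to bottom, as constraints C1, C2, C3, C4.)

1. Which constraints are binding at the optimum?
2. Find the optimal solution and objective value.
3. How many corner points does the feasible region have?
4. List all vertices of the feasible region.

1. C2, C4
2. a = 13, b = 3, z = 45
3. 4
4. (0, 0), (13, 0), (13, 3), (0, 6.25)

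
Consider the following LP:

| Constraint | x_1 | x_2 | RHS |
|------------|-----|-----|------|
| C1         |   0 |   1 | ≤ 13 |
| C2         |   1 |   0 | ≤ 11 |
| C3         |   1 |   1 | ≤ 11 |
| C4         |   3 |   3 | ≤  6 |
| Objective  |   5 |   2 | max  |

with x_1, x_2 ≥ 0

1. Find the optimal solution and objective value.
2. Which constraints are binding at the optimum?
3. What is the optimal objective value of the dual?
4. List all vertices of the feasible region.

1. x_1 = 2, x_2 = 0, z = 10
2. C4, x_2 ≥ 0
3. 10 (by strong duality, equal to the primal optimum)
4. (0, 0), (2, 0), (0, 2)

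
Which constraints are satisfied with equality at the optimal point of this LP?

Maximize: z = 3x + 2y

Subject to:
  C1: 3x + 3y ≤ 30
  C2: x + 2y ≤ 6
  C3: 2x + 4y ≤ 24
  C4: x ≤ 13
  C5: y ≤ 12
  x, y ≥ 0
Optimal: x = 6, y = 0
Slack at optimum:
  C1: slack = 12
  C2: slack = 0 (binding)
  C3: slack = 12
  C4: slack = 7
  C5: slack = 12
  x ≥ 0: x = 6
  y ≥ 0: y = 0 (binding)
Binding constraints: C2, y ≥ 0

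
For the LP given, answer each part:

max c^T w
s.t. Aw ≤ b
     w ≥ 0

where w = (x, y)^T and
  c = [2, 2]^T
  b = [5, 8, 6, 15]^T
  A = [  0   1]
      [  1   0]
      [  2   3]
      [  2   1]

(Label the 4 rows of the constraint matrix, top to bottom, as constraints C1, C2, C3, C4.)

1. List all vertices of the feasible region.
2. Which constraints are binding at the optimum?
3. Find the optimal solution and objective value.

1. (0, 0), (3, 0), (0, 2)
2. C3, y ≥ 0
3. x = 3, y = 0, z = 6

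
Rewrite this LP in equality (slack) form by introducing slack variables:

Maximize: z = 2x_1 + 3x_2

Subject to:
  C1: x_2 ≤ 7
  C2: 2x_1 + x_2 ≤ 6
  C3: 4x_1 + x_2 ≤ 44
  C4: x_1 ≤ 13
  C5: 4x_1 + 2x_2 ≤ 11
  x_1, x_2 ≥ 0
max z = 2x_1 + 3x_2

s.t.
  x_2 + s1 = 7
  2x_1 + x_2 + s2 = 6
  4x_1 + x_2 + s3 = 44
  x_1 + s4 = 13
  4x_1 + 2x_2 + s5 = 11
  x_1, x_2, s1, s2, s3, s4, s5 ≥ 0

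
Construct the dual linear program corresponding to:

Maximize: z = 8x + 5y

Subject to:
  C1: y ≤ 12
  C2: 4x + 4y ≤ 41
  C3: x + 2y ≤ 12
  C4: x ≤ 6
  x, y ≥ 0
Minimize: z = 12y1 + 41y2 + 12y3 + 6y4

Subject to:
  C1: -4y2 - y3 - y4 ≤ -8
  C2: -y1 - 4y2 - 2y3 ≤ -5
  y1, y2, y3, y4 ≥ 0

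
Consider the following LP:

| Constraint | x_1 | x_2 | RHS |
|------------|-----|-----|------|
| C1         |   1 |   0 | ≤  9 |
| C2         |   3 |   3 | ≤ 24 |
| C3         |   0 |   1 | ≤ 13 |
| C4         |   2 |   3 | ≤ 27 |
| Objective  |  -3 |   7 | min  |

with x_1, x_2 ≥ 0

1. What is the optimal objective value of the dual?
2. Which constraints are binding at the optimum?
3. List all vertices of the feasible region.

1. -24 (by strong duality, equal to the primal optimum)
2. C2, x_2 ≥ 0
3. (0, 0), (8, 0), (0, 8)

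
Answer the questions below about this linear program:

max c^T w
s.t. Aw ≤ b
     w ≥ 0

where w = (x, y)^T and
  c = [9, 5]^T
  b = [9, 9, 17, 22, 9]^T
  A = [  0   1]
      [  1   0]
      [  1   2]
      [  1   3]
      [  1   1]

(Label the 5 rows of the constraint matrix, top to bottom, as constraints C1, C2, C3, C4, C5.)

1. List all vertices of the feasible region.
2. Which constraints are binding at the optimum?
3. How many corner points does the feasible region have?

1. (0, 0), (9, 0), (2.5, 6.5), (0, 7.333)
2. C2, C5, y ≥ 0
3. 4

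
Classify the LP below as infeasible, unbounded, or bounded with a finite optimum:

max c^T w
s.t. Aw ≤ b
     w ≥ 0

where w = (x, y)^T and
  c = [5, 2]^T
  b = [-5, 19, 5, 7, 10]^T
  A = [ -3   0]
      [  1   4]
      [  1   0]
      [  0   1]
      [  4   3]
The point (2.5, 0) satisfies every constraint, so the LP is feasible; the constraints give x ≤ 5 and y ≤ 7, which with x, y ≥ 0 keep the feasible region inside a bounded box. A feasible, bounded LP attains a finite optimum at a vertex.

Evaluating z = 5x + 2y at each vertex:
  (1.667, 0): z = 8.333
  (2.5, 0): z = 12.5
  (1.667, 1.111): z = 10.56

Feasible with finite optimum z* = 12.5 at (2.5, 0).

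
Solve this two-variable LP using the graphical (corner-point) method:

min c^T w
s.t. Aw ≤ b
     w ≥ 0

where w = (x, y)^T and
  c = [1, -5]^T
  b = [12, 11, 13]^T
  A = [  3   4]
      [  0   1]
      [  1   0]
x = 0, y = 3, z = -15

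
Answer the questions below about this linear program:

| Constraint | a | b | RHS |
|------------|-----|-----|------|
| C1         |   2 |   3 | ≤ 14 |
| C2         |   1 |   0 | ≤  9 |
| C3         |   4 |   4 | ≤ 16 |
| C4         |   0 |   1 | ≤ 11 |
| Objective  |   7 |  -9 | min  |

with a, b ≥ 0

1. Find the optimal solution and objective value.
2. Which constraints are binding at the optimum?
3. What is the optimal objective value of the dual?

1. a = 0, b = 4, z = -36
2. C3, a ≥ 0
3. -36 (by strong duality, equal to the primal optimum)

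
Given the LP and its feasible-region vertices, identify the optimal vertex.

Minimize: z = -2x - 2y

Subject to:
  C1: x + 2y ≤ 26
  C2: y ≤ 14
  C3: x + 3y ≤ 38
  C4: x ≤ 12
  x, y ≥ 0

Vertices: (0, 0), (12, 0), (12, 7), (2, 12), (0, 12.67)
(12, 7) with z = -38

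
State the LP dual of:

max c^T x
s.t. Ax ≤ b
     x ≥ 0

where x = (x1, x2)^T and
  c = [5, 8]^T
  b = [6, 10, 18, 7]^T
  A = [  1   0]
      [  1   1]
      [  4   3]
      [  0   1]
Minimize: z = 6y1 + 10y2 + 18y3 + 7y4

Subject to:
  C1: -y1 - y2 - 4y3 ≤ -5
  C2: -y2 - 3y3 - y4 ≤ -8
  y1, y2, y3, y4 ≥ 0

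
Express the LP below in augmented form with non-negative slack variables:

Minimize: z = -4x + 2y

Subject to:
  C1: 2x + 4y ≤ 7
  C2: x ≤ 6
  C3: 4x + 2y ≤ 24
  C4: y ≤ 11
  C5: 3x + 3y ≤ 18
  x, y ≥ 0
min z = -4x + 2y

s.t.
  2x + 4y + s1 = 7
  x + s2 = 6
  4x + 2y + s3 = 24
  y + s4 = 11
  3x + 3y + s5 = 18
  x, y, s1, s2, s3, s4, s5 ≥ 0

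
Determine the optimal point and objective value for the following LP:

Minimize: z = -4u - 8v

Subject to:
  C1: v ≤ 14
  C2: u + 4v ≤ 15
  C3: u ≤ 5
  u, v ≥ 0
u = 5, v = 2.5, z = -40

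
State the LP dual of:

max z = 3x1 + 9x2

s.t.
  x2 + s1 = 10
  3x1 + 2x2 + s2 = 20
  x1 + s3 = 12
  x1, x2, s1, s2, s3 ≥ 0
Minimize: z = 10y1 + 20y2 + 12y3

Subject to:
  C1: -3y2 - y3 ≤ -3
  C2: -y1 - 2y2 ≤ -9
  y1, y2, y3 ≥ 0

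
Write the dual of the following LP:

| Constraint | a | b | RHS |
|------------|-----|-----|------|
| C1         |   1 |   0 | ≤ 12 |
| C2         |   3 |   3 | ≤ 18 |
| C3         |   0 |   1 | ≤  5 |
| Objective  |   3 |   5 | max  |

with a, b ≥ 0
Minimize: z = 12y1 + 18y2 + 5y3

Subject to:
  C1: -y1 - 3y2 ≤ -3
  C2: -3y2 - y3 ≤ -5
  y1, y2, y3 ≥ 0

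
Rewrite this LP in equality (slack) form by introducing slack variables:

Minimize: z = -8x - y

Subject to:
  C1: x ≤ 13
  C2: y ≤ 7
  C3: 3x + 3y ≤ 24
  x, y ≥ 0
min z = -8x - y

s.t.
  x + s1 = 13
  y + s2 = 7
  3x + 3y + s3 = 24
  x, y, s1, s2, s3 ≥ 0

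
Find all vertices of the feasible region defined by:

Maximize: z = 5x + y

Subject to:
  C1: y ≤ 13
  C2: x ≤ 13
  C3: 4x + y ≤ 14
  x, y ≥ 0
Each vertex is the intersection of two constraint boundaries that also satisfies all remaining constraints:
  x = 0 and y = 0 → (0, 0)
  4x + y = 14 and y = 0 → (3.5, 0)
  y = 13 and 4x + y = 14 → (0.25, 13)
  y = 13 and x = 0 → (0, 13)

Vertices: (0, 0), (3.5, 0), (0.25, 13), (0, 13)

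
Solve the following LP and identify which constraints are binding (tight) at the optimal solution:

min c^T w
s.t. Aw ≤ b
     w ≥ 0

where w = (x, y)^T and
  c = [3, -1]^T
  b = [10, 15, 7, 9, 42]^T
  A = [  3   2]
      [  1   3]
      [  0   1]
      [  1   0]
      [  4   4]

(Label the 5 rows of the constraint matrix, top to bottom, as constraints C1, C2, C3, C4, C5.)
Optimal: x = 0, y = 5
Slack at optimum:
  C1: slack = 0 (binding)
  C2: slack = 0 (binding)
  C3: slack = 2
  C4: slack = 9
  C5: slack = 22
  x ≥ 0: x = 0 (binding)
  y ≥ 0: y = 5
Binding constraints: C1, C2, x ≥ 0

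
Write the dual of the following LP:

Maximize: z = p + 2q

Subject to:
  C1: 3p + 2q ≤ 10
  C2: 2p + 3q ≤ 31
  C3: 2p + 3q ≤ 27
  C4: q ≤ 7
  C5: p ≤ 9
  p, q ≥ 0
Minimize: z = 10y1 + 31y2 + 27y3 + 7y4 + 9y5

Subject to:
  C1: -3y1 - 2y2 - 2y3 - y5 ≤ -1
  C2: -2y1 - 3y2 - 3y3 - y4 ≤ -2
  y1, y2, y3, y4, y5 ≥ 0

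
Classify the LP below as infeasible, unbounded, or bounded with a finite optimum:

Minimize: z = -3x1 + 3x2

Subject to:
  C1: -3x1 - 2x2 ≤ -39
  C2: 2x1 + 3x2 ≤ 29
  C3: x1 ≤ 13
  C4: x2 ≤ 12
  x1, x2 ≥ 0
The point (13, 0) satisfies every constraint, so the LP is feasible; the constraints give x1 ≤ 13 and x2 ≤ 12, which with x1, x2 ≥ 0 keep the feasible region inside a bounded box. A feasible, bounded LP attains a finite optimum at a vertex.

Feasible with finite optimum z* = -39 at (13, 0).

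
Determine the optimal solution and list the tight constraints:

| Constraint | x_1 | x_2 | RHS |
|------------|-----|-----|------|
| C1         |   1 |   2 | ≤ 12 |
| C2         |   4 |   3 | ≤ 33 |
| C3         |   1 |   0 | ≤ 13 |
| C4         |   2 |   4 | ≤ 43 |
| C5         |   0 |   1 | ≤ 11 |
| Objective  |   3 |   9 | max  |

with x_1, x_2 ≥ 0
Optimal: x_1 = 0, x_2 = 6
Slack at optimum:
  C1: slack = 0 (binding)
  C2: slack = 15
  C3: slack = 13
  C4: slack = 19
  C5: slack = 5
  x_1 ≥ 0: x_1 = 0 (binding)
  x_2 ≥ 0: x_2 = 6
Binding constraints: C1, x_1 ≥ 0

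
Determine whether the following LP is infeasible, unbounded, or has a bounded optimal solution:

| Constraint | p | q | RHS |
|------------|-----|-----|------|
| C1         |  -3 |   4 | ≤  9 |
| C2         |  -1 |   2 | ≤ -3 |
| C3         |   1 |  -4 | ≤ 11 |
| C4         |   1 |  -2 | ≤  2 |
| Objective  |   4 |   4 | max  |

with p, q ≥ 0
C4 requires p - 2q ≤ 2, while C2 (-p + 2q ≤ -3) is equivalent to p - 2q ≥ 3. Together they would need 3 ≤ p - 2q ≤ 2, which is impossible since 3 > 2. No point satisfies all constraints.

Infeasible — the constraint set is empty.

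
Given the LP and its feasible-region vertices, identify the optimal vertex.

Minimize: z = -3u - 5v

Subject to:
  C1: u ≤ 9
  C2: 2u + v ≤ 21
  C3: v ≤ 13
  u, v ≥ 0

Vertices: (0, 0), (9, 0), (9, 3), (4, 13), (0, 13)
Evaluating z = -3u - 5v at each vertex:
  (0, 0): z = 0
  (9, 0): z = -27
  (9, 3): z = -42
  (4, 13): z = -77
  (0, 13): z = -65

The smallest value is z = -77, attained at (4, 13).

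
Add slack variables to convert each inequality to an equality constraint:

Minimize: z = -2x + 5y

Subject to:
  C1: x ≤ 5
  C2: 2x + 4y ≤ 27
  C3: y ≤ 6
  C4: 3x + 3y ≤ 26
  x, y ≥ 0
min z = -2x + 5y

s.t.
  x + s1 = 5
  2x + 4y + s2 = 27
  y + s3 = 6
  3x + 3y + s4 = 26
  x, y, s1, s2, s3, s4 ≥ 0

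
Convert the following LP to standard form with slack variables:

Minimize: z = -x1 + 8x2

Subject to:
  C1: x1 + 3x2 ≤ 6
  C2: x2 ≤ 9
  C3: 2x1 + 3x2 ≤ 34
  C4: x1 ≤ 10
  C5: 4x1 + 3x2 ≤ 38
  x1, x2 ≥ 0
min z = -x1 + 8x2

s.t.
  x1 + 3x2 + s1 = 6
  x2 + s2 = 9
  2x1 + 3x2 + s3 = 34
  x1 + s4 = 10
  4x1 + 3x2 + s5 = 38
  x1, x2, s1, s2, s3, s4, s5 ≥ 0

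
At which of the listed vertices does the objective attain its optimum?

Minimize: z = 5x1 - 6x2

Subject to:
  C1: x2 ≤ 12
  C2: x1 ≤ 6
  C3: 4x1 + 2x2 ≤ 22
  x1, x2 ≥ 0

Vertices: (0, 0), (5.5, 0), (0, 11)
(0, 11) with z = -66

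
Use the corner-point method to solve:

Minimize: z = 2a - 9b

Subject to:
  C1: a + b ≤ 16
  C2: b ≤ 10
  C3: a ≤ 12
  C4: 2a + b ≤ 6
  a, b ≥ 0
Each vertex is the intersection of two constraint boundaries that also satisfies all remaining constraints:
  a = 0 and b = 0 → (0, 0)
  2a + b = 6 and b = 0 → (3, 0)
  2a + b = 6 and a = 0 → (0, 6)

Evaluating z = 2a - 9b at each vertex:
  (0, 0): z = 0
  (3, 0): z = 6
  (0, 6): z = -54

The minimum is at (0, 6) with z = -54.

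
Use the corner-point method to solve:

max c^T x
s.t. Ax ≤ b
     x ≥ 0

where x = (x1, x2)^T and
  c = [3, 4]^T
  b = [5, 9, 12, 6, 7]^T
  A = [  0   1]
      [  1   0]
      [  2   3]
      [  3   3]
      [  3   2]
Each vertex is the intersection of two constraint boundaries that also satisfies all remaining constraints:
  x1 = 0 and x2 = 0 → (0, 0)
  3x1 + 3x2 = 6 and x2 = 0 → (2, 0)
  3x1 + 3x2 = 6 and x1 = 0 → (0, 2)

Evaluating z = 3x1 + 4x2 at each vertex:
  (0, 0): z = 0
  (2, 0): z = 6
  (0, 2): z = 8

The maximum is at (0, 2) with z = 8.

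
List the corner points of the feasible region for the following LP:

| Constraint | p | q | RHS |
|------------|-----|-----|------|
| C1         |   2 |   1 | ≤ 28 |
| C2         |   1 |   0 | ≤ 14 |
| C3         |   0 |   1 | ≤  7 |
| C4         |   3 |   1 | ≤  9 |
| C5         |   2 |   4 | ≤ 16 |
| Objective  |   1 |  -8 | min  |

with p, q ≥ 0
Each vertex is the intersection of two constraint boundaries that also satisfies all remaining constraints:
  p = 0 and q = 0 → (0, 0)
  3p + q = 9 and q = 0 → (3, 0)
  3p + q = 9 and 2p + 4q = 16 → (2, 3)
  2p + 4q = 16 and p = 0 → (0, 4)

Vertices: (0, 0), (3, 0), (2, 3), (0, 4)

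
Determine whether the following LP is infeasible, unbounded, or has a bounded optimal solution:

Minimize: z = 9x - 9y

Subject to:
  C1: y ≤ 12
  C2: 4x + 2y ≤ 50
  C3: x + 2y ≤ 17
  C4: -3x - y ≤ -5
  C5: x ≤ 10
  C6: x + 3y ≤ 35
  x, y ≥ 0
The point (0, 8.5) satisfies every constraint, so the LP is feasible; the constraints give x ≤ 10 and y ≤ 12, which with x, y ≥ 0 keep the feasible region inside a bounded box. A feasible, bounded LP attains a finite optimum at a vertex.

Evaluating z = 9x - 9y at each vertex:
  (1.667, 0): z = 15
  (10, 0): z = 90
  (10, 3.5): z = 58.5
  (0, 8.5): z = -76.5
  (0, 5): z = -45

Bounded optimum: z* = -76.5 at (0, 8.5).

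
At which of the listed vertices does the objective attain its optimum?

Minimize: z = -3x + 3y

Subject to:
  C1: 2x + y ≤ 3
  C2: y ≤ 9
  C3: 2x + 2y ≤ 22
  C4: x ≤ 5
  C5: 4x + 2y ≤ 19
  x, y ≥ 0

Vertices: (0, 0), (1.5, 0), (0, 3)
Evaluating z = -3x + 3y at each vertex:
  (0, 0): z = 0
  (1.5, 0): z = -4.5
  (0, 3): z = 9

The smallest value is z = -4.5, attained at (1.5, 0).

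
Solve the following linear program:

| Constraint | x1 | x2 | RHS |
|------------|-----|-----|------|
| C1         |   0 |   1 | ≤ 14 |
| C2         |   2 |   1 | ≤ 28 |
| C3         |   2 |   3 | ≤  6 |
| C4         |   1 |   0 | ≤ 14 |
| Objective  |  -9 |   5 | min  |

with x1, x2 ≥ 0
Each vertex is the intersection of two constraint boundaries that also satisfies all remaining constraints:
  x1 = 0 and x2 = 0 → (0, 0)
  2x1 + 3x2 = 6 and x2 = 0 → (3, 0)
  2x1 + 3x2 = 6 and x1 = 0 → (0, 2)

Evaluating z = -9x1 + 5x2 at each vertex:
  (0, 0): z = 0
  (3, 0): z = -27
  (0, 2): z = 10

The minimum is at (3, 0) with z = -27.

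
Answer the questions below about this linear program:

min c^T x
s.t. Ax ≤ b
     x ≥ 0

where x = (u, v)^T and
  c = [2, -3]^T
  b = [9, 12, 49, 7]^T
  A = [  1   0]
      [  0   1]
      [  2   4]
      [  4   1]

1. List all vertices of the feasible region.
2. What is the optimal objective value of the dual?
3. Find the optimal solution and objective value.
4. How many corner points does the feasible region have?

1. (0, 0), (1.75, 0), (0, 7)
2. -21 (by strong duality, equal to the primal optimum)
3. u = 0, v = 7, z = -21
4. 3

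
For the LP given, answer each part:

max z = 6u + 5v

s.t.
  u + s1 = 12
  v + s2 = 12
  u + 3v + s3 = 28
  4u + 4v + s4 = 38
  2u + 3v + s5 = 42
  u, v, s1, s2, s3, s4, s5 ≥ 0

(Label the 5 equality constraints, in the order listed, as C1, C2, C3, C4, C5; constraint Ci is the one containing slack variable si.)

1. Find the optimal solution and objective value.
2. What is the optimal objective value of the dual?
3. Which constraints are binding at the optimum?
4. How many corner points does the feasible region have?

1. u = 9.5, v = 0, z = 57
2. 57 (by strong duality, equal to the primal optimum)
3. C4, v ≥ 0
4. 4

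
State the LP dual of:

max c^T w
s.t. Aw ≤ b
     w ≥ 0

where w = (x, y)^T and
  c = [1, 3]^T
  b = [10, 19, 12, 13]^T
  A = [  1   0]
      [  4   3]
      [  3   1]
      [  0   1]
Minimize: z = 10y1 + 19y2 + 12y3 + 13y4

Subject to:
  C1: -y1 - 4y2 - 3y3 ≤ -1
  C2: -3y2 - y3 - y4 ≤ -3
  y1, y2, y3, y4 ≥ 0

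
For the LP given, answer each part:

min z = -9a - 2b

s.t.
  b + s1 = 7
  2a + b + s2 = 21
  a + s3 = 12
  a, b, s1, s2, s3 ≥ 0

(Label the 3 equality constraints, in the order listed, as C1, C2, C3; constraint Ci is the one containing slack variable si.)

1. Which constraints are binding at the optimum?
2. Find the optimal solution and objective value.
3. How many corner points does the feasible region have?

1. C2, b ≥ 0
2. a = 10.5, b = 0, z = -94.5
3. 4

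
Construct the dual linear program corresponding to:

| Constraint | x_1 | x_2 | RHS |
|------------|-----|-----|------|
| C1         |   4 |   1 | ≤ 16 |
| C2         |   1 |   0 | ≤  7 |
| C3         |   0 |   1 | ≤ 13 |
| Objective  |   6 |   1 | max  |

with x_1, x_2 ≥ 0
Minimize: z = 16y1 + 7y2 + 13y3

Subject to:
  C1: -4y1 - y2 ≤ -6
  C2: -y1 - y3 ≤ -1
  y1, y2, y3 ≥ 0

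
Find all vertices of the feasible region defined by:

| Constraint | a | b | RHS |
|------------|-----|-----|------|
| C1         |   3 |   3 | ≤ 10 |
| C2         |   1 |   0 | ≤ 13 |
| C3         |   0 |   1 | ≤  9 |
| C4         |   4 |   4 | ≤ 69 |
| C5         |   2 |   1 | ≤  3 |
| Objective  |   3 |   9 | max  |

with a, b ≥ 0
Each vertex is the intersection of two constraint boundaries that also satisfies all remaining constraints:
  a = 0 and b = 0 → (0, 0)
  2a + b = 3 and b = 0 → (1.5, 0)
  2a + b = 3 and a = 0 → (0, 3)

Vertices: (0, 0), (1.5, 0), (0, 3)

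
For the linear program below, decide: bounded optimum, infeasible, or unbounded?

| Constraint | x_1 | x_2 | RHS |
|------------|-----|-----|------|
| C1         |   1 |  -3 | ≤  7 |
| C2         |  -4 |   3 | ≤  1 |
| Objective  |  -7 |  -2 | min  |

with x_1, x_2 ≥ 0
Feasible point: (0, 0) satisfies every constraint, so the LP is feasible.
Direction d = (1, 1): for each constraint row a, a·d ≤ 0 —
  (1)(1) + (-3)(1) = -2 ≤ 0
  (-4)(1) + (3)(1) = -1 ≤ 0
and d ≥ 0, so (0, 0) + t·d stays feasible for every t ≥ 0. Along this ray z = -7x_1 - 2x_2 changes by -9 per unit t, so z → −∞.

Unbounded — the objective can decrease without bound over the feasible region.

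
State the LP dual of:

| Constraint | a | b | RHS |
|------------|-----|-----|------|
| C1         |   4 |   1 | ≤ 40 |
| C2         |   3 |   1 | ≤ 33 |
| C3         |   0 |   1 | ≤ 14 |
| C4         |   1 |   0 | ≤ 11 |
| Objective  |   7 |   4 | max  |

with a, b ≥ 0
Minimize: z = 40y1 + 33y2 + 14y3 + 11y4

Subject to:
  C1: -4y1 - 3y2 - y4 ≤ -7
  C2: -y1 - y2 - y3 ≤ -4
  y1, y2, y3, y4 ≥ 0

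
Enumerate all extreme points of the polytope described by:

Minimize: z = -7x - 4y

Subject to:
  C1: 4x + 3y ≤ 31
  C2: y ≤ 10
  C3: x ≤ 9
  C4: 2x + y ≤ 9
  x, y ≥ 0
Each vertex is the intersection of two constraint boundaries that also satisfies all remaining constraints:
  x = 0 and y = 0 → (0, 0)
  2x + y = 9 and y = 0 → (4.5, 0)
  2x + y = 9 and x = 0 → (0, 9)

Vertices: (0, 0), (4.5, 0), (0, 9)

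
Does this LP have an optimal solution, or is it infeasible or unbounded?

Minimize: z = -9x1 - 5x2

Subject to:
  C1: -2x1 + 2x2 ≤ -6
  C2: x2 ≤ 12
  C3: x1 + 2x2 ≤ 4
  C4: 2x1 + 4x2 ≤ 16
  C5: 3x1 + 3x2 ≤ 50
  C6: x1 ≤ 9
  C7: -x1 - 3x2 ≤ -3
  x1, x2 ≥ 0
The point (4, 0) satisfies every constraint, so the LP is feasible; the constraints give x1 ≤ 9 and x2 ≤ 12, which with x1, x2 ≥ 0 keep the feasible region inside a bounded box. A feasible, bounded LP attains a finite optimum at a vertex.

Evaluating z = -9x1 - 5x2 at each vertex:
  (3, 0): z = -27
  (4, 0): z = -36
  (3.333, 0.3333): z = -31.67

The LP has an optimal solution: (4, 0) with z = -36.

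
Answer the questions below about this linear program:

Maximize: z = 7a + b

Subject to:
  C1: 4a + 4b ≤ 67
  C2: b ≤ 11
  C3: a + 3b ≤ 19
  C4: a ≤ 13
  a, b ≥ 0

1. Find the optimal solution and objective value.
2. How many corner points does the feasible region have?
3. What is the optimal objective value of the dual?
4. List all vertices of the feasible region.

1. a = 13, b = 2, z = 93
2. 4
3. 93 (by strong duality, equal to the primal optimum)
4. (0, 0), (13, 0), (13, 2), (0, 6.333)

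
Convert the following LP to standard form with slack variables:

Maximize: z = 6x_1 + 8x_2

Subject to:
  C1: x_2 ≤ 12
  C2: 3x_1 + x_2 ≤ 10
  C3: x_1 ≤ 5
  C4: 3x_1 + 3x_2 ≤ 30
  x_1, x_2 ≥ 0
max z = 6x_1 + 8x_2

s.t.
  x_2 + s1 = 12
  3x_1 + x_2 + s2 = 10
  x_1 + s3 = 5
  3x_1 + 3x_2 + s4 = 30
  x_1, x_2, s1, s2, s3, s4 ≥ 0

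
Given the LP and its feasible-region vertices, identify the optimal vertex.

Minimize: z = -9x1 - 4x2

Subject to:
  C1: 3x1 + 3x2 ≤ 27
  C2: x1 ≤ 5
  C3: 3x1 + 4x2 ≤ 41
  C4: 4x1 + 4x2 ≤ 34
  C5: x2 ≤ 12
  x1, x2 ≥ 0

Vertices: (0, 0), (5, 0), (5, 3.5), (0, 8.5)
Evaluating z = -9x1 - 4x2 at each vertex:
  (0, 0): z = 0
  (5, 0): z = -45
  (5, 3.5): z = -59
  (0, 8.5): z = -34

The smallest value is z = -59, attained at (5, 3.5).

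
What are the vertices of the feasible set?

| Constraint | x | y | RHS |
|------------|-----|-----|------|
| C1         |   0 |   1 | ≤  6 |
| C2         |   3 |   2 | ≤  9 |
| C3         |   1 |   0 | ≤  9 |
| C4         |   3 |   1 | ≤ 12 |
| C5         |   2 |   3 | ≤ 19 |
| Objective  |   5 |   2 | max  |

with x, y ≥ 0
Each vertex is the intersection of two constraint boundaries that also satisfies all remaining constraints:
  x = 0 and y = 0 → (0, 0)
  3x + 2y = 9 and y = 0 → (3, 0)
  3x + 2y = 9 and x = 0 → (0, 4.5)

Vertices: (0, 0), (3, 0), (0, 4.5)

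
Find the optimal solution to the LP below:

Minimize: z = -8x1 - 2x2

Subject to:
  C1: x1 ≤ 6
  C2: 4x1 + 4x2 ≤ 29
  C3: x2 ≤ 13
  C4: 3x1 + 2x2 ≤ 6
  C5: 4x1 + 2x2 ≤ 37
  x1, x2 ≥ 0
Each vertex is the intersection of two constraint boundaries that also satisfies all remaining constraints:
  x1 = 0 and x2 = 0 → (0, 0)
  3x1 + 2x2 = 6 and x2 = 0 → (2, 0)
  3x1 + 2x2 = 6 and x1 = 0 → (0, 3)

Evaluating z = -8x1 - 2x2 at each vertex:
  (0, 0): z = 0
  (2, 0): z = -16
  (0, 3): z = -6

The minimum is at (2, 0) with z = -16.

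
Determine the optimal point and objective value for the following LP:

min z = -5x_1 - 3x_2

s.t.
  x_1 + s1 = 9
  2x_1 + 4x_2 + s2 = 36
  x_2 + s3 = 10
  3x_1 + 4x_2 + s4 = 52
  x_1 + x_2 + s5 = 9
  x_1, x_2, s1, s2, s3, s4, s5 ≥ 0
Each vertex is the intersection of two constraint boundaries that also satisfies all remaining constraints:
  x_1 = 0 and x_2 = 0 → (0, 0)
  x_1 = 9 and x_1 + x_2 = 9 → (9, 0)
  2x_1 + 4x_2 = 36 and x_1 + x_2 = 9 → (0, 9)

Evaluating z = -5x_1 - 3x_2 at each vertex:
  (0, 0): z = 0
  (9, 0): z = -45
  (0, 9): z = -27

The minimum is at (9, 0) with z = -45.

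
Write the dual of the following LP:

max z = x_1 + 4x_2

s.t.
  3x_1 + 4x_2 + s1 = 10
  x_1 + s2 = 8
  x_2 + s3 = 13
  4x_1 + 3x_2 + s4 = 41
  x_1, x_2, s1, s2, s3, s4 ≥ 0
Minimize: z = 10y1 + 8y2 + 13y3 + 41y4

Subject to:
  C1: -3y1 - y2 - 4y4 ≤ -1
  C2: -4y1 - y3 - 3y4 ≤ -4
  y1, y2, y3, y4 ≥ 0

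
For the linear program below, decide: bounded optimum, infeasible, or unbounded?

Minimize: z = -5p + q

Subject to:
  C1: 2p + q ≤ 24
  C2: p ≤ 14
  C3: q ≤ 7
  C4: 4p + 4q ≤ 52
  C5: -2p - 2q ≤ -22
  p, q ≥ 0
The point (12, 0) satisfies every constraint, so the LP is feasible; the constraints give p ≤ 14 and q ≤ 7, which with p, q ≥ 0 keep the feasible region inside a bounded box. A feasible, bounded LP attains a finite optimum at a vertex.

Evaluating z = -5p + q at each vertex:
  (11, 0): z = -55
  (12, 0): z = -60
  (11, 2): z = -53
  (6, 7): z = -23
  (4, 7): z = -13

The LP has an optimal solution: (12, 0) with z = -60.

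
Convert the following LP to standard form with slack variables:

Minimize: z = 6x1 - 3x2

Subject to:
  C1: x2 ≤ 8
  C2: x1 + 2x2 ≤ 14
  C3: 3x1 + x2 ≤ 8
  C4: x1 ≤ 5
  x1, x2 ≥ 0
min z = 6x1 - 3x2

s.t.
  x2 + s1 = 8
  x1 + 2x2 + s2 = 14
  3x1 + x2 + s3 = 8
  x1 + s4 = 5
  x1, x2, s1, s2, s3, s4 ≥ 0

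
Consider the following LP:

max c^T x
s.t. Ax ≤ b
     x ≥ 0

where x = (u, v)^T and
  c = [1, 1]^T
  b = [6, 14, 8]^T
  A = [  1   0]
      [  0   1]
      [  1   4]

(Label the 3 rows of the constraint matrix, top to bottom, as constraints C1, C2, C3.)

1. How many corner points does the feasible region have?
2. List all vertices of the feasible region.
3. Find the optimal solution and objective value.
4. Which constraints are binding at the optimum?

1. 4
2. (0, 0), (6, 0), (6, 0.5), (0, 2)
3. u = 6, v = 0.5, z = 6.5
4. C1, C3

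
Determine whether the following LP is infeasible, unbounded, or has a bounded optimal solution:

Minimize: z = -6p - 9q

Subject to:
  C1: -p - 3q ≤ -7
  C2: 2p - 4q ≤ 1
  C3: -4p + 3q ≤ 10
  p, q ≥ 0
Feasible point: (0, 3) satisfies every constraint, so the LP is feasible.
Direction d = (1, 1): for each constraint row a, a·d ≤ 0 —
  (-1)(1) + (-3)(1) = -4 ≤ 0
  (2)(1) + (-4)(1) = -2 ≤ 0
  (-4)(1) + (3)(1) = -1 ≤ 0
and d ≥ 0, so (0, 3) + t·d stays feasible for every t ≥ 0. Along this ray z = -6p - 9q changes by -15 per unit t, so z → −∞.

Unbounded: there is a feasible ray along which z → −∞.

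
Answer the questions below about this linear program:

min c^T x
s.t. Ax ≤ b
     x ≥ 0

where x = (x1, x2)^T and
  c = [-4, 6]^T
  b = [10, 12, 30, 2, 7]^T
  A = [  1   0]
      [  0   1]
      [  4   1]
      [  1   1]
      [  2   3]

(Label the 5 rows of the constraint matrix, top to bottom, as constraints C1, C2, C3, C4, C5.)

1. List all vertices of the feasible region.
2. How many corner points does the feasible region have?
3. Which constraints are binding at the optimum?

1. (0, 0), (2, 0), (0, 2)
2. 3
3. C4, x2 ≥ 0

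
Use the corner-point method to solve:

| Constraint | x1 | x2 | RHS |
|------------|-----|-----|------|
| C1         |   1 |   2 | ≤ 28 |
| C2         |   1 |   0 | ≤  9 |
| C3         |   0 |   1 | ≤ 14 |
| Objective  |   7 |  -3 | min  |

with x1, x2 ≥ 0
Each vertex is the intersection of two constraint boundaries that also satisfies all remaining constraints:
  x1 = 0 and x2 = 0 → (0, 0)
  x1 = 9 and x2 = 0 → (9, 0)
  x1 + 2x2 = 28 and x1 = 9 → (9, 9.5)
  x1 + 2x2 = 28 and x2 = 14 → (0, 14)

Evaluating z = 7x1 - 3x2 at each vertex:
  (0, 0): z = 0
  (9, 0): z = 63
  (9, 9.5): z = 34.5
  (0, 14): z = -42

The minimum is at (0, 14) with z = -42.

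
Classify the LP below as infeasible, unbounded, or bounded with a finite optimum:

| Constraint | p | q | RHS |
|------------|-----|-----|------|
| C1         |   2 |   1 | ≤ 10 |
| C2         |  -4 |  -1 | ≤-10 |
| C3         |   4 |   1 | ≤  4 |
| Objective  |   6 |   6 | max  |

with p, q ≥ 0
C3 requires 4p + q ≤ 4, while C2 (-4p - q ≤ -10) is equivalent to 4p + q ≥ 10. Together they would need 10 ≤ 4p + q ≤ 4, which is impossible since 10 > 4. No point satisfies all constraints.

The feasible region is empty; the LP is infeasible.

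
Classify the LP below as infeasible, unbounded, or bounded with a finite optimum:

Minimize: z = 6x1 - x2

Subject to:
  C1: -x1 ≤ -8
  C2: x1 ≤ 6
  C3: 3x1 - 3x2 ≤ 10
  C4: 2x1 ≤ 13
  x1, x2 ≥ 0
C2 requires x1 ≤ 6, while C1 (-x1 ≤ -8) is equivalent to x1 ≥ 8. Together they would need 8 ≤ x1 ≤ 6, which is impossible since 8 > 6. No point satisfies all constraints.

Infeasible: no point satisfies all constraints simultaneously.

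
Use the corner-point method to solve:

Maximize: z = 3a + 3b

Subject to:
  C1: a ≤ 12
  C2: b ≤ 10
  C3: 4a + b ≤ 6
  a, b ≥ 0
Each vertex is the intersection of two constraint boundaries that also satisfies all remaining constraints:
  a = 0 and b = 0 → (0, 0)
  4a + b = 6 and b = 0 → (1.5, 0)
  4a + b = 6 and a = 0 → (0, 6)

Evaluating z = 3a + 3b at each vertex:
  (0, 0): z = 0
  (1.5, 0): z = 4.5
  (0, 6): z = 18

The maximum is at (0, 6) with z = 18.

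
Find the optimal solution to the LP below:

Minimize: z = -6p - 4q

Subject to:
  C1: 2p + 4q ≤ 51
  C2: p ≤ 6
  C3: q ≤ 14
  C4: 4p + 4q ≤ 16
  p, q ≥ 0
p = 4, q = 0, z = -24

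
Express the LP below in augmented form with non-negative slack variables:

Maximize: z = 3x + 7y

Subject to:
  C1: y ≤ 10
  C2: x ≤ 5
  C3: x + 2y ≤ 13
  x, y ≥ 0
max z = 3x + 7y

s.t.
  y + s1 = 10
  x + s2 = 5
  x + 2y + s3 = 13
  x, y, s1, s2, s3 ≥ 0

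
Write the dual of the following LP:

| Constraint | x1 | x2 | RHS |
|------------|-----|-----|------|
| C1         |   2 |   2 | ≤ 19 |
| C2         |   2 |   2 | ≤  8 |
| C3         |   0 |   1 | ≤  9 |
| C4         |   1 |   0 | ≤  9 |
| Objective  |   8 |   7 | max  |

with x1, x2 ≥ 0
Minimize: z = 19y1 + 8y2 + 9y3 + 9y4

Subject to:
  C1: -2y1 - 2y2 - y4 ≤ -8
  C2: -2y1 - 2y2 - y3 ≤ -7
  y1, y2, y3, y4 ≥ 0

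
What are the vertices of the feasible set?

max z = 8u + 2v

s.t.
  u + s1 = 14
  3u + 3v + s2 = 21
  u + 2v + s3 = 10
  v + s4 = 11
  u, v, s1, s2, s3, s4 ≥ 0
Each vertex is the intersection of two constraint boundaries that also satisfies all remaining constraints:
  u = 0 and v = 0 → (0, 0)
  3u + 3v = 21 and v = 0 → (7, 0)
  3u + 3v = 21 and u + 2v = 10 → (4, 3)
  u + 2v = 10 and u = 0 → (0, 5)

Vertices: (0, 0), (7, 0), (4, 3), (0, 5)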